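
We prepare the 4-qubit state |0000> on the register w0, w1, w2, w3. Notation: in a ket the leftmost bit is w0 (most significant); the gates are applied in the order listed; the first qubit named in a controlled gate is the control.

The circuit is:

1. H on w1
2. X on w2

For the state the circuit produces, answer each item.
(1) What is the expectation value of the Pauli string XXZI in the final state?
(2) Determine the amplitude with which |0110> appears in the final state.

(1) The expectation value of XXZI is 0.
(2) |0110> carries amplitude sqrt(2)/2 in the final state.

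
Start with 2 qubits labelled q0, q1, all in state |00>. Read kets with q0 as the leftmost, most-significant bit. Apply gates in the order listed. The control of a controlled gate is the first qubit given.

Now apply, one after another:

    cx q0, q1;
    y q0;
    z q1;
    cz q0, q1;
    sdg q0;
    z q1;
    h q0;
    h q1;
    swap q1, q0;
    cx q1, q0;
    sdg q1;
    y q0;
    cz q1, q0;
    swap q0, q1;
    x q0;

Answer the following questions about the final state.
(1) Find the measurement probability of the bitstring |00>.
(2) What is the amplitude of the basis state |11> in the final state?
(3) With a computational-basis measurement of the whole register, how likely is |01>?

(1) Outcome |00> occurs with probability 1/4.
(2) The final state's coefficient on |11> equals I/2.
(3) The probability of measuring |01> is 1/4.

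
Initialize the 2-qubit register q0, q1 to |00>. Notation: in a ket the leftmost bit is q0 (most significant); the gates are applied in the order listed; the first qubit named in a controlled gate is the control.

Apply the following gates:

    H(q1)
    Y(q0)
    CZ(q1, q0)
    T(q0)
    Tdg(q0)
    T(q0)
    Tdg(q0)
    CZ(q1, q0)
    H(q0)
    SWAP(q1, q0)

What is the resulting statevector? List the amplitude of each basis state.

After the circuit, the state carries amplitude I/2 on |00>, -I/2 on |01>, I/2 on |10>, -I/2 on |11>. Key observation: the block from step 3 through step 8 cancels to the identity and can be dropped.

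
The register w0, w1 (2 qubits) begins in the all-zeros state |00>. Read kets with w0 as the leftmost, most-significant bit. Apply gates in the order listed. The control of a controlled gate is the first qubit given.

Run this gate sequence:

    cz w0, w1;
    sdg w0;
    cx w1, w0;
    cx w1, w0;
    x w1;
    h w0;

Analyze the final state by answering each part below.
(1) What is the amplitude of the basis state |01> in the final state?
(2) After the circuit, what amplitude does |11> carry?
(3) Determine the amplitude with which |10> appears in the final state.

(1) The amplitude on |01> is sqrt(2)/2. Key observation: steps 3-4 multiply out to the identity, so the circuit reduces to the remaining gates.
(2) |11> carries amplitude sqrt(2)/2 in the final state.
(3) |10> carries amplitude 0 in the final state.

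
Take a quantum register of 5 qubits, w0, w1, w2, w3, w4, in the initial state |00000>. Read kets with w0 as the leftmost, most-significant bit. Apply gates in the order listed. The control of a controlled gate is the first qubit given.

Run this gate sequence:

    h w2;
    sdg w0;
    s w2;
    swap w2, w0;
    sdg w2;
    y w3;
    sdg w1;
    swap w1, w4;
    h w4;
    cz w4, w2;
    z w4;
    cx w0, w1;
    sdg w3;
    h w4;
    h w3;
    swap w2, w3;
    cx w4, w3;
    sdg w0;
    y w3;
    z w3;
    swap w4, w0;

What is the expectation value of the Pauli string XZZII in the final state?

The observable XZZII averages to 0.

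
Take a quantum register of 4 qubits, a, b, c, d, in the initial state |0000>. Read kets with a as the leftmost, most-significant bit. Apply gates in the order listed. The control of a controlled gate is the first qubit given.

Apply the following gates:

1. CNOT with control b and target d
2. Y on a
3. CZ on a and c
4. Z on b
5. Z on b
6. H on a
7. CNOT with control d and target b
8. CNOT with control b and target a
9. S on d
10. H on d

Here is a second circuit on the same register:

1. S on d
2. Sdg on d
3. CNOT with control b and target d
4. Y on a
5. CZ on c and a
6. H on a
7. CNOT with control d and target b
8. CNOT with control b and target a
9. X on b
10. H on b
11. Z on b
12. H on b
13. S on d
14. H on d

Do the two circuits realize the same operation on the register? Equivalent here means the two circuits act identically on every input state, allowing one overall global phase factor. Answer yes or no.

Yes — the two circuits implement the same unitary up to a global phase.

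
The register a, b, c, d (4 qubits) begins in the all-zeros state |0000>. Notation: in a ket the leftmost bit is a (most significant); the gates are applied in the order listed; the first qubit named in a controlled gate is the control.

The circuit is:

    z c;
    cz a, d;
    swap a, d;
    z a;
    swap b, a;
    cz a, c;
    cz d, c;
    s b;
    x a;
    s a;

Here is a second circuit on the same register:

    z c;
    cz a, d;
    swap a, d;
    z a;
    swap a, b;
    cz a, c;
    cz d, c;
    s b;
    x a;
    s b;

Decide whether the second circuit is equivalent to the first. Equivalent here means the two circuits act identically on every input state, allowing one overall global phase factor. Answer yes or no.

No, they are not equivalent — no single phase factor reconciles the two unitaries.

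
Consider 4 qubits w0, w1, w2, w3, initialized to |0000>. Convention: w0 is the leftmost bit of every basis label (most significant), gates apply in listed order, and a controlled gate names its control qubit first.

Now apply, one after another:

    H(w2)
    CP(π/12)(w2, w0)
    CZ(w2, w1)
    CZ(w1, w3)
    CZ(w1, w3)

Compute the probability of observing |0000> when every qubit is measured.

The probability of measuring |0000> is 1/2.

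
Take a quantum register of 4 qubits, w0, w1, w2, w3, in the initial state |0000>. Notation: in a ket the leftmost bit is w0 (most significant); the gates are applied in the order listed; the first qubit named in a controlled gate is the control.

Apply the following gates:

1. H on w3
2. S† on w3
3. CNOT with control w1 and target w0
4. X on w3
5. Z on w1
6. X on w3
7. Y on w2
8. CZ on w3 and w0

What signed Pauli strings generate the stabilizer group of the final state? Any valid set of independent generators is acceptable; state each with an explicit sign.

The stabilizer group can be generated by -IIIY, +ZIII, +IZII, -IIZI, among other valid generating sets.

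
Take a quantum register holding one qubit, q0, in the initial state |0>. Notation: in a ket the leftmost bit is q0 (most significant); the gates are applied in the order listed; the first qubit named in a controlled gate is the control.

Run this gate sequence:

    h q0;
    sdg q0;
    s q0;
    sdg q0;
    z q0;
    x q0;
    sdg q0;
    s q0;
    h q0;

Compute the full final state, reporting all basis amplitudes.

After the circuit, the state carries amplitude 1/2 + I/2 on |0>, -1/2 + I/2 on |1>.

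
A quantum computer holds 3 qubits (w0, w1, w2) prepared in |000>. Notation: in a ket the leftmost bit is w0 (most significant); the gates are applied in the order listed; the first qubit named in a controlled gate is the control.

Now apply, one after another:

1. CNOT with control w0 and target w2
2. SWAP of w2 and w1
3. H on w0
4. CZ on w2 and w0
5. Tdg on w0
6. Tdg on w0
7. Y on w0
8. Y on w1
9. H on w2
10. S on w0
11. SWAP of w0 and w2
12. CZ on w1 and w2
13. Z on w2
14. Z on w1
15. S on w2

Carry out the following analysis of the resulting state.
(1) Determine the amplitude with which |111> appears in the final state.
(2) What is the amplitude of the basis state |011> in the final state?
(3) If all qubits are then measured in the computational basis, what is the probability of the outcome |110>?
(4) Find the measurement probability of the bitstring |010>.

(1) The amplitude on |111> is -1/2.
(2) |011> carries amplitude -1/2 in the final state.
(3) A full measurement returns |110> with probability 1/4.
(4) A full measurement returns |010> with probability 1/4.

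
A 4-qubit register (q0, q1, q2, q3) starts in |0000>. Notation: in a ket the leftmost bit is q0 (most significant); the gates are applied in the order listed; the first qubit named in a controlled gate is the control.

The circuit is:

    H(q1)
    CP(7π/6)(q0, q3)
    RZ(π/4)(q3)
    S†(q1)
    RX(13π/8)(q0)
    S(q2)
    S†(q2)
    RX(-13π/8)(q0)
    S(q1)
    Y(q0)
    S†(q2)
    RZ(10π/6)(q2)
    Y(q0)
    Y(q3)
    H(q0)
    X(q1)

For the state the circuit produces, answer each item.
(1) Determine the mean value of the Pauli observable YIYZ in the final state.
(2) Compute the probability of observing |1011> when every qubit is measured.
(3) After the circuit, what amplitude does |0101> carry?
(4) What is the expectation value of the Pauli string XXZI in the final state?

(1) In the final state, YIYZ has expectation 0.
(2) Outcome |1011> occurs with probability 0.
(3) |0101> carries amplitude -exp(13*I*pi/24)/2 in the final state.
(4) In the final state, XXZI has expectation 1.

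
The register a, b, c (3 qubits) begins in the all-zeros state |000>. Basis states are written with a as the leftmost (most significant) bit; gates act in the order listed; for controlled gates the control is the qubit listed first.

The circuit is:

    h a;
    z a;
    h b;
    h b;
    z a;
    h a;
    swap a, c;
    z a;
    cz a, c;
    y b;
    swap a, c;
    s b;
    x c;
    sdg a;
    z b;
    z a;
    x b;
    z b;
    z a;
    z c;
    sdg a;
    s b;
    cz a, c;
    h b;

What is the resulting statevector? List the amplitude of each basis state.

After the circuit, the state carries amplitude -sqrt(2)/2 on |001>, -sqrt(2)/2 on |011>, and 0 on every other basis state.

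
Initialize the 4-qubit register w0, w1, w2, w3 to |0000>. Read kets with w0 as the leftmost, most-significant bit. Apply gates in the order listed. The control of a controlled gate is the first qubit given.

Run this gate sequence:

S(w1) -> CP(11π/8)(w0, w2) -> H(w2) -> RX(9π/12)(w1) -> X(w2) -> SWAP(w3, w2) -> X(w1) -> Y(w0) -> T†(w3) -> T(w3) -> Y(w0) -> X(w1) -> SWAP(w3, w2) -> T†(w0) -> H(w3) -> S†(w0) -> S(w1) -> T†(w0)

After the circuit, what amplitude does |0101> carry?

|0101> carries amplitude sqrt(sqrt(2) + 2)/4 in the final state.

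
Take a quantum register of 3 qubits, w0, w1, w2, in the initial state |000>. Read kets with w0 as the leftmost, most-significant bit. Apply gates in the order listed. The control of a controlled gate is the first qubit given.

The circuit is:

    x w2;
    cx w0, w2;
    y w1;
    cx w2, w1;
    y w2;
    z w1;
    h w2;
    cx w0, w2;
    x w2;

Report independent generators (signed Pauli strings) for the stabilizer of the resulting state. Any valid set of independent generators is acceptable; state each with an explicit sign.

One valid set of independent stabilizer generators is +IIX, +ZII, +IZI (any independent generating set of the same group is equally correct).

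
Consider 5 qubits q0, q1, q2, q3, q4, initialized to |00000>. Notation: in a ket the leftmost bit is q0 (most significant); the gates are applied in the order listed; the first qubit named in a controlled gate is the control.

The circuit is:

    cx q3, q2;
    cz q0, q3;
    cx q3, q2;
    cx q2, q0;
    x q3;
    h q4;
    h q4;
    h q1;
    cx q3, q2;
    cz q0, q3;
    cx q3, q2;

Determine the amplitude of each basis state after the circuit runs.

The final amplitudes are sqrt(2)/2 on |00010>, sqrt(2)/2 on |01010>, and 0 on every other basis state.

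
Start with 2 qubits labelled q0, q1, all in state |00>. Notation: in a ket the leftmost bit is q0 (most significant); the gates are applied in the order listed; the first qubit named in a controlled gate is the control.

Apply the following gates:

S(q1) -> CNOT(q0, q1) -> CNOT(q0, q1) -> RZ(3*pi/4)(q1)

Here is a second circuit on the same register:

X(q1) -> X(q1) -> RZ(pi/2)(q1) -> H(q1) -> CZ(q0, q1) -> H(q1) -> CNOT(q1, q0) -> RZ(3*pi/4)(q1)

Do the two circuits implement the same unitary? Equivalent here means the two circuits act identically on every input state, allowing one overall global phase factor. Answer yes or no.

No: there is an input state on which the two circuits produce genuinely different outputs (not merely differing by a phase).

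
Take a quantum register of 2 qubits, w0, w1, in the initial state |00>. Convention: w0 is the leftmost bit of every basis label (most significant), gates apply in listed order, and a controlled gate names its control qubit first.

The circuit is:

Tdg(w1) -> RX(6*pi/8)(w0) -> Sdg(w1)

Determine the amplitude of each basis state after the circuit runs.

The final amplitudes are sqrt(2 - sqrt(2))/2 on |00>, 0 on |01>, -I*sqrt(sqrt(2) + 2)/2 on |10>, 0 on |11>.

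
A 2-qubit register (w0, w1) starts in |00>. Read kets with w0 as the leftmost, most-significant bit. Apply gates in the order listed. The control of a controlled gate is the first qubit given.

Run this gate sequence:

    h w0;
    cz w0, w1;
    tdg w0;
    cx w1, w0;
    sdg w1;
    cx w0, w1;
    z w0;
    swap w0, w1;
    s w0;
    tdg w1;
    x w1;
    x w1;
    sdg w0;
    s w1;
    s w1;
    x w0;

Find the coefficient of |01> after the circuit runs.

|01> carries amplitude -sqrt(2)*I/2 in the final state. Key observation: the block from step 11 through step 12 cancels to the identity and can be dropped.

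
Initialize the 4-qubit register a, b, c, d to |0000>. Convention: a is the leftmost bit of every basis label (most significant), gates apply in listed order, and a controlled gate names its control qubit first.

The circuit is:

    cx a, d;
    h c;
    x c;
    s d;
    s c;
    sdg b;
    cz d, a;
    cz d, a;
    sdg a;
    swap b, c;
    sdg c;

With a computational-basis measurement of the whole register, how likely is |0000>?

The probability of measuring |0000> is 1/2. Key observation: steps 7-8 multiply out to the identity, so the circuit reduces to the remaining gates.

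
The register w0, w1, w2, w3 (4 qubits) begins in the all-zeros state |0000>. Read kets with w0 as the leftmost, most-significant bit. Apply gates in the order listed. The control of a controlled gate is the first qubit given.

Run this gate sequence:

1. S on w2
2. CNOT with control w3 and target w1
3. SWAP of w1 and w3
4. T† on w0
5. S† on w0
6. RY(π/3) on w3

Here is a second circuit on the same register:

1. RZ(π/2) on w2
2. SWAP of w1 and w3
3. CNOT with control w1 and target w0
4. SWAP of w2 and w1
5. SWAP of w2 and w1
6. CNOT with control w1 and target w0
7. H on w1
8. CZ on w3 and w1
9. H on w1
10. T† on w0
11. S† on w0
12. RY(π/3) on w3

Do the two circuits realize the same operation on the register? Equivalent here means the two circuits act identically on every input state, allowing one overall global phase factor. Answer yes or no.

No — the two circuits implement different unitaries, even allowing a global phase.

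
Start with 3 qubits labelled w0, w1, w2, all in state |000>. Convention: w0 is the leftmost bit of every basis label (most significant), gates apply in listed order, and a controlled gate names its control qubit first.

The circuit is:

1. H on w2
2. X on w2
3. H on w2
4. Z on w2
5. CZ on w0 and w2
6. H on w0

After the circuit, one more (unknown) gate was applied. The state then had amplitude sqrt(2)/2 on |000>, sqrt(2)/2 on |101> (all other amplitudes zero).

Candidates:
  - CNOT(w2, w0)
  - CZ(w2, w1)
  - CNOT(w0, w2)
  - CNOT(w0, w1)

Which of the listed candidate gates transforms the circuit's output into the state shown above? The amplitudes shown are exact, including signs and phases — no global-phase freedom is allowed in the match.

It was CNOT(w0, w2) that produced the state shown. Key observation: steps 1-4 multiply out to the identity, so the circuit reduces to the remaining gates.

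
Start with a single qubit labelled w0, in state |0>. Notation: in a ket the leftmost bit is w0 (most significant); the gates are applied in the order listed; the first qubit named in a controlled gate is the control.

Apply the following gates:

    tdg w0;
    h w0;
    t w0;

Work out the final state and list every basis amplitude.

After the circuit, the state carries amplitude sqrt(2)/2 on |0>, sqrt(2)*exp(I*pi/4)/2 on |1>.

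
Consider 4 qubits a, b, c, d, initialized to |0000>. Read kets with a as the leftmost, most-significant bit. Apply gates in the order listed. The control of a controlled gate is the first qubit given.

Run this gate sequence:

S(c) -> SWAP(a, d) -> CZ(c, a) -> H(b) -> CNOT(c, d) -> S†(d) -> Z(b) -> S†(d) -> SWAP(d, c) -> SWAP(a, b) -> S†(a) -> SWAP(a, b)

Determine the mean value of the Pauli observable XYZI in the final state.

The observable XYZI averages to 0.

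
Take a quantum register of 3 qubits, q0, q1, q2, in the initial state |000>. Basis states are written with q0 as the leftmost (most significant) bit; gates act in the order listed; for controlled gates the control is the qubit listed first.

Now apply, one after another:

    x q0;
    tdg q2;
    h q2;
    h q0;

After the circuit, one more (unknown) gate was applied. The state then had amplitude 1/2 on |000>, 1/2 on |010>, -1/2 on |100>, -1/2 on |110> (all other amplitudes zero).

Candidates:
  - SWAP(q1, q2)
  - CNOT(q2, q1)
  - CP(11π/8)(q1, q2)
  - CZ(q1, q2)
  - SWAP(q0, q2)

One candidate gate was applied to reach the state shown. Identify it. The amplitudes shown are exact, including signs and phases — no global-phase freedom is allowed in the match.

The applied gate was SWAP(q1, q2).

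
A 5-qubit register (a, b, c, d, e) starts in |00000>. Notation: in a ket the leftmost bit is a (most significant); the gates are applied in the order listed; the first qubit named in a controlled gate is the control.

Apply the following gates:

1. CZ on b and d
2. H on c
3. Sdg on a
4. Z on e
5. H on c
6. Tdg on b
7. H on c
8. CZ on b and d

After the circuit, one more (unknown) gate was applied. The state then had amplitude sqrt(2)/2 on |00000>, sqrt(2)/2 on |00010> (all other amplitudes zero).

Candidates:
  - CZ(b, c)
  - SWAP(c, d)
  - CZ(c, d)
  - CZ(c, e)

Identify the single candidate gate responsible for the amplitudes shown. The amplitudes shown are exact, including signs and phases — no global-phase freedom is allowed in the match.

The applied gate was SWAP(c, d).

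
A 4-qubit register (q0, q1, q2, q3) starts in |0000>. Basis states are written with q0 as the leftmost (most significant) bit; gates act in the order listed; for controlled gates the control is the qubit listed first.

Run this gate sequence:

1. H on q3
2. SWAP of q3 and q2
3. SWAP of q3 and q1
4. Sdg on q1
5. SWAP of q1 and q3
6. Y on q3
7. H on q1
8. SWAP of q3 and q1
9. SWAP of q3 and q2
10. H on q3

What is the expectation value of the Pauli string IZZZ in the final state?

The expectation value of IZZZ is 0.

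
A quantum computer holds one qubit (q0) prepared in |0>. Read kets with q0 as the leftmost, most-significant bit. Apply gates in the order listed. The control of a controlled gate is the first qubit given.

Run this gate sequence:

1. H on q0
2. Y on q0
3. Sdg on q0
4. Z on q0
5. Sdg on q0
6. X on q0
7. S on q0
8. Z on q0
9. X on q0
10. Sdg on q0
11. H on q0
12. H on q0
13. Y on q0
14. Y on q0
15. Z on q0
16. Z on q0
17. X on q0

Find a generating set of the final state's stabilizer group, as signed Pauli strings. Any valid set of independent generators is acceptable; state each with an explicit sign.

One valid set of independent stabilizer generators is -X (any independent generating set of the same group is equally correct).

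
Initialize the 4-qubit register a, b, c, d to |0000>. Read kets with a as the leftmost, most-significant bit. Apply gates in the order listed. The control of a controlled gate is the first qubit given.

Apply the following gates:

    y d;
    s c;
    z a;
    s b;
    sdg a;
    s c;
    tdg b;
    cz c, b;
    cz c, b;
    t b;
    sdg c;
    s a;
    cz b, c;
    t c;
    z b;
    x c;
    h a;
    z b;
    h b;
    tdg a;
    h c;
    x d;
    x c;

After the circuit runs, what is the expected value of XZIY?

In the final state, XZIY has expectation 0.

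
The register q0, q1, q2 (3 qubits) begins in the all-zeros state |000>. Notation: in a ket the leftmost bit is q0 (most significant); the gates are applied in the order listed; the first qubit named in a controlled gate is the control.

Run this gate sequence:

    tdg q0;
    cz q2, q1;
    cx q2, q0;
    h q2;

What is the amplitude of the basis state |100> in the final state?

|100> carries amplitude 0 in the final state.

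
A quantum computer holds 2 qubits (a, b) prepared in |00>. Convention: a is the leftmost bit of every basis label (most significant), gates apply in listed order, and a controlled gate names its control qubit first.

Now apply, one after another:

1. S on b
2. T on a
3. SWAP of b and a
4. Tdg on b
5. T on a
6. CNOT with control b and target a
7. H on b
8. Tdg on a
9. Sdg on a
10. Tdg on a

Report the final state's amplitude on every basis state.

The final amplitudes are sqrt(2)/2 on |00>, sqrt(2)/2 on |01>, 0 on |10>, 0 on |11>.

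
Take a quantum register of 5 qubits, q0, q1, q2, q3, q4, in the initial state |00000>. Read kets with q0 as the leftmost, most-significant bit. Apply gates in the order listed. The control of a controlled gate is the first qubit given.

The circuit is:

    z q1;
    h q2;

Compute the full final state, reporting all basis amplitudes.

The resulting statevector has amplitude sqrt(2)/2 on |00000>, sqrt(2)/2 on |00100>, and 0 on every other basis state.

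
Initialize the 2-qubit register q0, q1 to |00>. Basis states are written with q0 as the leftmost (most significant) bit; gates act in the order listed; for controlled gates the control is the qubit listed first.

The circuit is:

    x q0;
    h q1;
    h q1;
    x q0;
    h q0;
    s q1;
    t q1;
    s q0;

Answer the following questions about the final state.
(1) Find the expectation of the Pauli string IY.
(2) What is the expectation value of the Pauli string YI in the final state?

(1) The expectation value of IY is 0. Key observation: the block from step 1 through step 4 cancels to the identity and can be dropped.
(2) The expectation value of YI is 1.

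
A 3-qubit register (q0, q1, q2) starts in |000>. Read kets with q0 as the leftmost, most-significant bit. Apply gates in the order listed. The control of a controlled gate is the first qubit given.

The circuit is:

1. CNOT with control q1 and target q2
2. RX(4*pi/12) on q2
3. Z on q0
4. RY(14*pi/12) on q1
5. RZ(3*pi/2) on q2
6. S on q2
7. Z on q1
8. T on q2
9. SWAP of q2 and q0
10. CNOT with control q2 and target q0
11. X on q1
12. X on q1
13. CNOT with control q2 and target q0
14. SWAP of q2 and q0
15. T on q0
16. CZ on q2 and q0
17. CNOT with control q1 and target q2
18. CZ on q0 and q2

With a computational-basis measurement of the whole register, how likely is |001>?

A full measurement returns |001> with probability 1/8 - sqrt(3)/16. Key observation: the block from step 9 through step 14 cancels to the identity and can be dropped.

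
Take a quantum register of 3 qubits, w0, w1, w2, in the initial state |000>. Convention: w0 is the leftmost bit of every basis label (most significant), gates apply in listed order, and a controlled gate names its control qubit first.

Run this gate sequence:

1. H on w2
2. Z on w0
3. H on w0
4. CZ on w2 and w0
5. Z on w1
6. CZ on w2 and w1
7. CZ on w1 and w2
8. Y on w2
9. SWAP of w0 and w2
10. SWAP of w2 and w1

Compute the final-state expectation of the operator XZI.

The expectation value of XZI is -1.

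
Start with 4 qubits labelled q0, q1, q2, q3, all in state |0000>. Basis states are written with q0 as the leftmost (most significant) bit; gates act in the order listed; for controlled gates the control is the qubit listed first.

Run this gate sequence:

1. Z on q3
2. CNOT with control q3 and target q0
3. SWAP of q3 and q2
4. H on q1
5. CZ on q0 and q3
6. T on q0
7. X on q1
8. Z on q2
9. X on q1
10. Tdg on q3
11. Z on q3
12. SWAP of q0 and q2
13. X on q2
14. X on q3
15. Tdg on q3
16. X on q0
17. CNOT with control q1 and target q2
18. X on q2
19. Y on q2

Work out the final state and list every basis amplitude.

The final amplitudes are sqrt(2)*exp(I*pi/4)/2 on |1011>, -sqrt(2)*exp(I*pi/4)/2 on |1101>, and 0 on every other basis state.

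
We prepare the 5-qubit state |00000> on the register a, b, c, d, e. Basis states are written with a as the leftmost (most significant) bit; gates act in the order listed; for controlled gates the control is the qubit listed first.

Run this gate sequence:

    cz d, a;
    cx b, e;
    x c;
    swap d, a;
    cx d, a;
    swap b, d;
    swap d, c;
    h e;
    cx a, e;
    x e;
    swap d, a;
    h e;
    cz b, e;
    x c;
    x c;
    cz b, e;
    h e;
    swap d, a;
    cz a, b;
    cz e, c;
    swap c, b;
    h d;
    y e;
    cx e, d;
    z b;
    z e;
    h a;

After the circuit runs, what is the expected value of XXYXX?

In the final state, XXYXX has expectation 0.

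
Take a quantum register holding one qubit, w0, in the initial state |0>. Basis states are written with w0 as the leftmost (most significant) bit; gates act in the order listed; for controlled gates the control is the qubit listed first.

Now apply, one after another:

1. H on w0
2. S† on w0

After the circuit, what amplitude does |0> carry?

The final state's coefficient on |0> equals sqrt(2)/2.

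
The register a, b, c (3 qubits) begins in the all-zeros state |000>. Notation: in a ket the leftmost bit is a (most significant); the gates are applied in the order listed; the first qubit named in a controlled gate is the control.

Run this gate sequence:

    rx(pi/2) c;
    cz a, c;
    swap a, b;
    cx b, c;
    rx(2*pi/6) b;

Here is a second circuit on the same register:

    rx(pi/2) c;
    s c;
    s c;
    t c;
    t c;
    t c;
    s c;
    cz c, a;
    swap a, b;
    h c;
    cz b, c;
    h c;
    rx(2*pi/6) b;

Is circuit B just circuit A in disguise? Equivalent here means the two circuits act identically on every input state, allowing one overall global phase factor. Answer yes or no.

No: there is an input state on which the two circuits produce genuinely different outputs (not merely differing by a phase).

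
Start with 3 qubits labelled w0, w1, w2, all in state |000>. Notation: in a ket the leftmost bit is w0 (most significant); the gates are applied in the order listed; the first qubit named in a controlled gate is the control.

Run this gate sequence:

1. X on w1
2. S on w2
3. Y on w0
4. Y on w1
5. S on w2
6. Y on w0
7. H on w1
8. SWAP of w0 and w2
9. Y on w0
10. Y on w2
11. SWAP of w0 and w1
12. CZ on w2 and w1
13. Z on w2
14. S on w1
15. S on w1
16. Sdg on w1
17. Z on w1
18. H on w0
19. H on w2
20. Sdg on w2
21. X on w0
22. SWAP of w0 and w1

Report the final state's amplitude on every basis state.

After the circuit, the state carries amplitude sqrt(2)/2 on |110>, sqrt(2)*I/2 on |111>, and 0 on every other basis state. Key observation: steps 15-16 multiply out to the identity, so the circuit reduces to the remaining gates.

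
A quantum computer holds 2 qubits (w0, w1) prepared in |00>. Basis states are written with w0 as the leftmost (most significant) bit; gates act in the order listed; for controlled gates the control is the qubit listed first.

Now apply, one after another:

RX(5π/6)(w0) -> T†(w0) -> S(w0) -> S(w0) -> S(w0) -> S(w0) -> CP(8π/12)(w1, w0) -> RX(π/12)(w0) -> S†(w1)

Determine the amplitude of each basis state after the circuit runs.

The final amplitudes are (-3*sqrt(4 - 2*sqrt(2))/16 - sqrt(12 - 6*sqrt(2))/16 + sqrt(2*sqrt(2) + 4)/16 + sqrt(6*sqrt(2) + 12)/16 + (-3*sqrt(2*sqrt(2) + 4) - sqrt(12 - 6*sqrt(2)) + sqrt(4 - 2*sqrt(2)) + sqrt(6*sqrt(2) + 12))*exp(I*pi/4)/16)*exp(3*I*pi/4) on |00>, 0 on |01>, -3*sqrt(2*sqrt(2) + 4)*exp(I*pi/4)/16 - I*sqrt(6*sqrt(2) + 12)/16 - sqrt(6*sqrt(2) + 12)*exp(I*pi/4)/16 - I*sqrt(12 - 6*sqrt(2))/16 - sqrt(12 - 6*sqrt(2))*exp(I*pi/4)/16 - sqrt(4 - 2*sqrt(2))*exp(I*pi/4)/16 + I*sqrt(2*sqrt(2) + 4)/16 + 3*I*sqrt(4 - 2*sqrt(2))/16 on |10>, 0 on |11>.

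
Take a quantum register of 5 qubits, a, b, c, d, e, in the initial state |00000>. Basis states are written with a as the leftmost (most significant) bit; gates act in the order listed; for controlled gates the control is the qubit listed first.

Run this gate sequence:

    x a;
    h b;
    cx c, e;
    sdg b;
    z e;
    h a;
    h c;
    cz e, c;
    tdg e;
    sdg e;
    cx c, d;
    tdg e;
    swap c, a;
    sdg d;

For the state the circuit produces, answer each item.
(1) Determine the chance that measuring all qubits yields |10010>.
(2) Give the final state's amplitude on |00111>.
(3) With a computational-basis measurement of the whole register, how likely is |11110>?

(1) The probability of measuring |10010> is 1/8.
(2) |00111> carries amplitude 0 in the final state.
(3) The probability of measuring |11110> is 1/8.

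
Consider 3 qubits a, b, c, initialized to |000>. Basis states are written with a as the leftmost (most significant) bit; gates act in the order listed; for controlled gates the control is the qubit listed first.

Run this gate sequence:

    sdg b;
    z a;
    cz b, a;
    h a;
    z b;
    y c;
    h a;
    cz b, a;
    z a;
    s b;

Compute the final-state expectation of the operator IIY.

The expectation value of IIY is 0.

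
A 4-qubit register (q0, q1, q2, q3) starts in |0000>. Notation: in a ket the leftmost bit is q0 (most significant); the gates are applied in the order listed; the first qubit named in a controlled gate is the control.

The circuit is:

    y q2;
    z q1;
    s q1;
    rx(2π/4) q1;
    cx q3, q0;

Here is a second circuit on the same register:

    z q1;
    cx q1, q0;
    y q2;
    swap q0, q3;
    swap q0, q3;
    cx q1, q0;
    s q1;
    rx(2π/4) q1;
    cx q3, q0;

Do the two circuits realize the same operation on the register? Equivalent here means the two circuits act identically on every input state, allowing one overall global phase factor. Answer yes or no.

Yes, they are equivalent — the unitaries differ by at most a global phase.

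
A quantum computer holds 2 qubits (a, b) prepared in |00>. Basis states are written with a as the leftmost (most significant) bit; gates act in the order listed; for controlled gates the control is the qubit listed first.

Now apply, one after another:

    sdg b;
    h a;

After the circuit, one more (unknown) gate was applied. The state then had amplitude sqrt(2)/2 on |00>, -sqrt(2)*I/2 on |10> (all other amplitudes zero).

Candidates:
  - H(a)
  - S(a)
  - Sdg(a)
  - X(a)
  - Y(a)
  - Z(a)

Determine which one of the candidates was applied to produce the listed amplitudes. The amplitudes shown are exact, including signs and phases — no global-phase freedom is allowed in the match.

It was Sdg(a) that produced the state shown.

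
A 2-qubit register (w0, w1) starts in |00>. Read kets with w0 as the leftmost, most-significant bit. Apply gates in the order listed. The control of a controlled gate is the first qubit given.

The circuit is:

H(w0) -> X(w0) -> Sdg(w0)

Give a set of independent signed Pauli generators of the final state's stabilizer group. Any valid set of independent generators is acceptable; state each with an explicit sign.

The final state is stabilized by the group generated by -YI, +IZ; other independent generating sets are equally valid.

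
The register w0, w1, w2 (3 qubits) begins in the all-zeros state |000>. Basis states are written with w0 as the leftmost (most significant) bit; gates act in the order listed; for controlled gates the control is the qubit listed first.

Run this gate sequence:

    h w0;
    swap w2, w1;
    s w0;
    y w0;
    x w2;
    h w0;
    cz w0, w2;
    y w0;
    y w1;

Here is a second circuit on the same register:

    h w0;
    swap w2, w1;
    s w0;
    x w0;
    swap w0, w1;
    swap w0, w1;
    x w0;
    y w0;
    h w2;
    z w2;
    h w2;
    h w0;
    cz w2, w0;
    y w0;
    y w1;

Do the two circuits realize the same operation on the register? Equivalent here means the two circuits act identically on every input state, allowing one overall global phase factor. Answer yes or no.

Yes, they are equivalent — the unitaries differ by at most a global phase.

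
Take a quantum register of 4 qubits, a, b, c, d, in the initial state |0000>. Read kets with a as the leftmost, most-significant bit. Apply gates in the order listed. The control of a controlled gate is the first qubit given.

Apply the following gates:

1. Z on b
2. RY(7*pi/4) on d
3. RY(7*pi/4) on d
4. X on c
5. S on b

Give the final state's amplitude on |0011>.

The amplitude on |0011> is -sqrt(2)/2.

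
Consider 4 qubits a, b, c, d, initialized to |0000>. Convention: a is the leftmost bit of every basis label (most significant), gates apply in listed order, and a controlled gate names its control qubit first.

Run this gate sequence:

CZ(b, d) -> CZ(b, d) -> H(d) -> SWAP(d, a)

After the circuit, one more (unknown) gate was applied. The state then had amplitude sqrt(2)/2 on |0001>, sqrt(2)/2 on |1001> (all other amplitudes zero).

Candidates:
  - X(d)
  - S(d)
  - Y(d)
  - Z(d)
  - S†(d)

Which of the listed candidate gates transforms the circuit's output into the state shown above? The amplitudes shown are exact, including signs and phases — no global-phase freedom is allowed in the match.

The unique candidate consistent with the amplitudes is X(d).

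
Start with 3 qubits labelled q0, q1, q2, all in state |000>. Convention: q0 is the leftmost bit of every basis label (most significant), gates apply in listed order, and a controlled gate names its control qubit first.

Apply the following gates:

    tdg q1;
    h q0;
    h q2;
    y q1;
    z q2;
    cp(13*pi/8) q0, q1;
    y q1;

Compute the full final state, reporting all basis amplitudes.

The final amplitudes are 1/2 on |000>, -1/2 on |001>, 0 on |010>, 0 on |011>, -exp(5*I*pi/8)/2 on |100>, exp(5*I*pi/8)/2 on |101>, 0 on |110>, 0 on |111>.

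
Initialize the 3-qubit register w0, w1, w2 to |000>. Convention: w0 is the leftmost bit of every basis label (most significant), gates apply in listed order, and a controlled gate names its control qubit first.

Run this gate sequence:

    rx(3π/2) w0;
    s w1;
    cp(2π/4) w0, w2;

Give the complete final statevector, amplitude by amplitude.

The resulting statevector has amplitude -sqrt(2)/2 on |000>, -sqrt(2)*I/2 on |100>, and 0 on every other basis state.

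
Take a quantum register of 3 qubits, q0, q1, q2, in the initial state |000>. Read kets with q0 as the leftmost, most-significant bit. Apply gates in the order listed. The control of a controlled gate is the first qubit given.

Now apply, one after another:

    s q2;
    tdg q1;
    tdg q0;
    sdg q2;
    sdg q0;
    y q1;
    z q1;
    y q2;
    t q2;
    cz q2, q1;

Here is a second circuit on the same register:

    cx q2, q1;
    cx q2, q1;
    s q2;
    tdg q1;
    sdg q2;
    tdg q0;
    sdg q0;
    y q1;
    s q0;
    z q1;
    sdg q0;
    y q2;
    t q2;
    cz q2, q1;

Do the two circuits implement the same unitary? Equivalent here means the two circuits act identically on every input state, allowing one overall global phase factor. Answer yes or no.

Yes, they are equivalent — the unitaries differ by at most a global phase.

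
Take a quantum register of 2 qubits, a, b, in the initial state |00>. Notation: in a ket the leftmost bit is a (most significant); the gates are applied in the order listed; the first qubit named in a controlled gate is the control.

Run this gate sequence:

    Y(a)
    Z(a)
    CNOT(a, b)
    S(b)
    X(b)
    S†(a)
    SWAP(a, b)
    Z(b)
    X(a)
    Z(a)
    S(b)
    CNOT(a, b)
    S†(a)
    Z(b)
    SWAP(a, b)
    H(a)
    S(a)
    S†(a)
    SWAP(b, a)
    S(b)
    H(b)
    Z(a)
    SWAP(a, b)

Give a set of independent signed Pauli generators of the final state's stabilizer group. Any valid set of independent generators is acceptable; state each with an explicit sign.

One valid set of independent stabilizer generators is -YI, -IZ (any independent generating set of the same group is equally correct).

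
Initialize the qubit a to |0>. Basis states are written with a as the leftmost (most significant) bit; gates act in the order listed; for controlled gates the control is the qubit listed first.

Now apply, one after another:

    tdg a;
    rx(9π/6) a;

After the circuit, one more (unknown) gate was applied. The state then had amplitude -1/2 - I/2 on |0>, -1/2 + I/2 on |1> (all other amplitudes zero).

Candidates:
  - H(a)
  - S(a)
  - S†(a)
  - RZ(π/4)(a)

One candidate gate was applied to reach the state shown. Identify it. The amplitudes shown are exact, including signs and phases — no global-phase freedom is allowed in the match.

The applied gate was H(a).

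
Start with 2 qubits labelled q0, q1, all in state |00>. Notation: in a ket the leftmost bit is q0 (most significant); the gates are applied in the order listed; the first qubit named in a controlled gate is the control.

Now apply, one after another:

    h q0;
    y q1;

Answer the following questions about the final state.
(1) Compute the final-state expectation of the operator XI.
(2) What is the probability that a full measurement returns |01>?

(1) The observable XI averages to 1.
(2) The probability of measuring |01> is 1/2.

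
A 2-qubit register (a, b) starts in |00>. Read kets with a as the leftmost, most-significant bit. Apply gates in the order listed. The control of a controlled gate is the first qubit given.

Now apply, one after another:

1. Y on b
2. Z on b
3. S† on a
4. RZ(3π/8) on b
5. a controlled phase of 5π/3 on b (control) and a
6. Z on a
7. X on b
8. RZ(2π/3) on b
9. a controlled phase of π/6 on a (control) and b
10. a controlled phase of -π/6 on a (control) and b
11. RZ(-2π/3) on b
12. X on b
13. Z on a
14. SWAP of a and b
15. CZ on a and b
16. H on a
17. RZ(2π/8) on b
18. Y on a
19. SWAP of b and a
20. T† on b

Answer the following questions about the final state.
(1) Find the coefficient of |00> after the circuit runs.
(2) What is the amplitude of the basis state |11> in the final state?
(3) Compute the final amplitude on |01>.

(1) |00> carries amplitude sqrt(2)*exp(I*pi/16)/2 in the final state. Key observation: the block from step 6 through step 13 cancels to the identity and can be dropped.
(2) The amplitude on |11> is 0.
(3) The final state's coefficient on |01> equals -sqrt(2)*exp(13*I*pi/16)/2.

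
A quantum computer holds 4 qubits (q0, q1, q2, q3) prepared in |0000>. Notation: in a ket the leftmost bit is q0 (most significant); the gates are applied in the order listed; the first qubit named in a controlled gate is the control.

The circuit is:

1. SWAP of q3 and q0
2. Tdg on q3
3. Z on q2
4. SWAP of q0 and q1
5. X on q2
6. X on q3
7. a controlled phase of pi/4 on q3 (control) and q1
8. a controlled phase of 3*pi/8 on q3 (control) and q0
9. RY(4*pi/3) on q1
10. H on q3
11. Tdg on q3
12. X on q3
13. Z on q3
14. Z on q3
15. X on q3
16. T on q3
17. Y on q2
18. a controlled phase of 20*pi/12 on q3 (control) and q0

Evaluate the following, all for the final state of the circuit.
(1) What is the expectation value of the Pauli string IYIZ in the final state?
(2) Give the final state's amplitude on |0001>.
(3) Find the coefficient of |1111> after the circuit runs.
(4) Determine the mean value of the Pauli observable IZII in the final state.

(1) In the final state, IYIZ has expectation 0. Key observation: the block from step 11 through step 16 cancels to the identity and can be dropped.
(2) The amplitude on |0001> is -sqrt(2)*I/4.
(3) The amplitude on |1111> is 0.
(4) The expectation value of IZII is -1/2.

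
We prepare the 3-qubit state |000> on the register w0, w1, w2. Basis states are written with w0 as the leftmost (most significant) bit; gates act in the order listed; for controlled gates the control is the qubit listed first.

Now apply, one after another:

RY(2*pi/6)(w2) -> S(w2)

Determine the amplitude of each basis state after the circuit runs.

The resulting statevector has amplitude sqrt(3)/2 on |000>, I/2 on |001>, and 0 on every other basis state.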